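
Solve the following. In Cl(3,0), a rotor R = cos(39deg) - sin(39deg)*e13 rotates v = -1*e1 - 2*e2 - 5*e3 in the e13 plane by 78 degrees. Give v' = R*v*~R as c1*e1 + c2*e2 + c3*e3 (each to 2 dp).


Rotor R = cos(39deg) - sin(39deg)*e13
Rotation angle theta = 2 * 39 = 78 degrees in the e13 plane (e1 -> e3).
The component perpendicular to the plane (e2) is invariant: v'_2 = v2 = -2.00
cos(78deg) = 0.2079, sin(78deg) = 0.9781
v'_1 = v1*cos(theta) - v3*sin(theta) = -1*0.2079 - (-5)*0.9781 = 4.68
v'_3 = v1*sin(theta) + v3*cos(theta) = -1*0.9781 + (-5)*0.2079 = -2.02
v' = 4.68*e1 - 2.00*e2 - 2.02*e3


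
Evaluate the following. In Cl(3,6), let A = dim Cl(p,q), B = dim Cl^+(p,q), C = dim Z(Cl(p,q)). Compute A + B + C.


n = 3 + 6 = 9
Total dim = 2^9 = 512
Even subalgebra dim = 2^8 = 256
n is odd, so center dim = 2
Sum = 512 + 256 + 2 = 770


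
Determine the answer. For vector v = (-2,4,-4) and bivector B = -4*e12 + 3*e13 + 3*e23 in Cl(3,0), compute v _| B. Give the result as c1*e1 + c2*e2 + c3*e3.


Left contraction v _| B = <vB>_1 (grade-1 part of the geometric product vB).
Using e1_|e12 = e2, e2_|e12 = -e1, e1_|e13 = e3, e3_|e13 = -e1, e2_|e23 = e3, e3_|e23 = -e2:
e1 coeff: -v2*b12 - v3*b13 = -(4)*(-4) - (-4)*(3) = 28
e2 coeff: v1*b12 - v3*b23 = (-2)*(-4) - (-4)*(3) = 20
e3 coeff: v1*b13 + v2*b23 = (-2)*(3) + (4)*(3) = 6
v _| B = 28*e1 + 20*e2 + 6*e3


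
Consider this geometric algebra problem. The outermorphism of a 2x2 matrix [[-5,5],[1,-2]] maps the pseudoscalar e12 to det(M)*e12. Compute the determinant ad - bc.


The outermorphism of a linear map f sends e1^e2 to f(e1)^f(e2).
f(e1) = -5*e1 + 1*e2
f(e2) = 5*e1 - 2*e2
f(e1) ^ f(e2) = (-5*e1 + 1*e2) ^ (5*e1 - 2*e2)
= (-5)*(-2)*e12 + 1*5*e21
= (10 - 5)*e12
= 5*e12
Coefficient = 5


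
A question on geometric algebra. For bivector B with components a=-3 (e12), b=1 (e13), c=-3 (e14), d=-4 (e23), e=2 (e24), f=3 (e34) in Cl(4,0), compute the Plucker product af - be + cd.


Plucker relation: af - be + cd
a*f = (-3)*3 = -9
b*e = 1*2 = 2
c*d = (-3)*(-4) = 12
af - be + cd = -9 - 2 + 12
= 1


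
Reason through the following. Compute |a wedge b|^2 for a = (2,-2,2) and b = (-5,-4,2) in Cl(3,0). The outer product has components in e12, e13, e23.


a wedge b = (a1*b2 - a2*b1)*e12 + (a1*b3 - a3*b1)*e13 + (a2*b3 - a3*b2)*e23
e12 coeff: 2*(-4) - (-2)*(-5) = -8 - 10 = -18
e13 coeff: 2*2 - 2*(-5) = 4 - (-10) = 14
e23 coeff: (-2)*2 - 2*(-4) = -4 - (-8) = 4
|a wedge b|^2 = (-18)^2 + 14^2 + 4^2
= 324 + 196 + 16
= 536


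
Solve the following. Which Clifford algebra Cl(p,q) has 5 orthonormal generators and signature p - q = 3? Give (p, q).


We need p + q = 5 and p - q = 3.
Adding: 2p = 5 + 3 = 8, so p = 4.
Then q = 5 - 4 = 1.
(p, q) = (4, 1)


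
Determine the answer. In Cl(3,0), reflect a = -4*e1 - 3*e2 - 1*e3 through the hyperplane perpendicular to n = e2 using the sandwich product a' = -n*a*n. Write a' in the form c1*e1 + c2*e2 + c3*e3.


Reflection formula: a' = -n*a*n, with n = e2 (unit vector, n^2 = 1).
For reflection through hyperplane perp to e2:
The component along e2 flips sign, others stay.
a = (-4, -3, -1)
a' = (-4, 3, -1)
a' = -4*e1 + 3*e2 - 1*e3


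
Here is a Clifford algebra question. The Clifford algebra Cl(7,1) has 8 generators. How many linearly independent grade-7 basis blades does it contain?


Number of grade-k basis blades in Cl(p,q) with n = p + q is C(n, k).
n = 7 + 1 = 8
C(8, 7) = 8! / (7! * 1!)
= 40320 / (5040 * 1)
= 8


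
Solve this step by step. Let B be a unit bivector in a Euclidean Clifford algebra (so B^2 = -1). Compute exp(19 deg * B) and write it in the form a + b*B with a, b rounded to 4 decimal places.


For a unit bivector B with B^2 = -1, the exponential series gives
e^(theta*B) = cos(theta) + sin(theta)*B (the GA analogue of Euler's formula).
theta = 19 degrees = 0.331613 rad
cos(19 deg) = 0.9455
sin(19 deg) = 0.3256
exp(theta*B) = 0.9455 + 0.3256*B


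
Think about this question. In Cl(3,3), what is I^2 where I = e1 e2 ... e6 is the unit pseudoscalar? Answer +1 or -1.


The pseudoscalar I = e1...e_n (product of all n generators) of Cl(p,q) satisfies I^2 = (-1)^(q + n(n-1)/2).
p = 3, q = 3, n = p + q = 6
n(n-1)/2 = 6 * 5 / 2 = 15
Exponent = q + n(n-1)/2 = 3 + 15 = 18
I^2 = (-1)^18 = +1


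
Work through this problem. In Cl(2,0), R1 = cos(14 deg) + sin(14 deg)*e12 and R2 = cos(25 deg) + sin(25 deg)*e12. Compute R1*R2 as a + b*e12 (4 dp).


Same-plane rotors commute and their half-angles add:
R1*R2 = cos(a1 + a2) + sin(a1 + a2)*e12.
a1 + a2 = 14 + 25 = 39 deg
cos(39 deg) = 0.7771
sin(39 deg) = 0.6293
R1*R2 = 0.7771 + 0.6293*e12


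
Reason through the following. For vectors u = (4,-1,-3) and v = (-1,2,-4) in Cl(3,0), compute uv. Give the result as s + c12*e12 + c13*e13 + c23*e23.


In Cl(3,0): e_i^2 = 1, e_ie_j = -e_je_i for i != j.
Scalar part = u . v = 4*(-1) + (-1)*2 + (-3)*(-4)
= -4 + (-2) + 12 = 6
e12 coeff = 4*2 - (-1)*(-1) = 8 - 1 = 7
e13 coeff = 4*(-4) - (-3)*(-1) = -16 - 3 = -19
e23 coeff = (-1)*(-4) - (-3)*2 = 4 - (-6) = 10
uv = 6 + 7*e12 - 19*e13 + 10*e23


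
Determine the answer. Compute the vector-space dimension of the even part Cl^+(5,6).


Even subalgebra dimension = 2^(n-1)
n = 5 + 6 = 11
2^(11 - 1) = 2^10 = 1024
Verification: sum of C(11,k) for even k = 1 + 55 + 330 + 462 + 165 + 11 = 1024
Result = 1024


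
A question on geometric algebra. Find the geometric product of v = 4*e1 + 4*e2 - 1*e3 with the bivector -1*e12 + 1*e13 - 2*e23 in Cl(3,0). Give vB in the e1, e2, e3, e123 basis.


vB has grade-1 (vector) and grade-3 (trivector) parts: vB = (v _| B) + (v ^ B).
Vector part <vB>_1:
  e1: -v2*b12 - v3*b13 = -(4)*(-1) - (-1)*(1) = 5
  e2: v1*b12 - v3*b23 = (4)*(-1) - (-1)*(-2) = -6
  e3: v1*b13 + v2*b23 = (4)*(1) + (4)*(-2) = -4
Trivector part <vB>_3:
  e123: v1*b23 - v2*b13 + v3*b12 = (4)*(-2) - (4)*(1) + (-1)*(-1) = -11
vB = 5*e1 - 6*e2 - 4*e3 - 11*e123


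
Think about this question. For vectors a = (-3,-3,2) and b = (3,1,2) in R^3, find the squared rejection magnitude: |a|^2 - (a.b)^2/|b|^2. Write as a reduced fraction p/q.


|a|^2 = (-3)^2 + (-3)^2 + 2^2 = 22
|b|^2 = 3^2 + 1^2 + 2^2 = 14
a . b = (-3)*3 + (-3)*1 + 2*2 = -8
(a.b)^2 = (-8)^2 = 64
|rej|^2 = 22 - 64/14
= (308 - 64)/14
= 244/14
In lowest terms: 122/7


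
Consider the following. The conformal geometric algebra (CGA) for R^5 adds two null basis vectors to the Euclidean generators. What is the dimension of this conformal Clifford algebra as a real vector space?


The conformal model of R^5 uses Cl(6,1): the 5 Euclidean generators plus two extra orthogonal generators e+ (e+^2 = +1) and e- (e-^2 = -1), from which the null vectors e0, einf are built.
Number of generators m = 5 + 2 = 7.
dim Cl(p,q) = 2^m = 2^7 = 128


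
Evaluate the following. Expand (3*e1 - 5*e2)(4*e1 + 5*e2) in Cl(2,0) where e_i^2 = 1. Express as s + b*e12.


Expand: (3*e1 - 5*e2)(4*e1 + 5*e2)
= 3*4*e1e1 + 3*5*e1e2 + (-5)*4*e2e1 + (-5)*5*e2e2
Using e1^2 = e2^2 = 1, e2e1 = -e1e2:
Scalar part s = 3*4 + (-5)*5 = 12 + (-25) = -13
Bivector part b = 3*5 - (-5)*4 = 15 - (-20) = 35
uv = -13 + 35*e12


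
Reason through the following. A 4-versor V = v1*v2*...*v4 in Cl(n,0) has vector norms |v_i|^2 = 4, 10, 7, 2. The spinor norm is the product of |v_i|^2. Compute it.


Spinor norm N(V) = |v1|^2 * |v2|^2 * ... * |v4|^2
= 4 * 10 * 7 * 2
Running product: 4, 40, 280, 560
N(V) = 560


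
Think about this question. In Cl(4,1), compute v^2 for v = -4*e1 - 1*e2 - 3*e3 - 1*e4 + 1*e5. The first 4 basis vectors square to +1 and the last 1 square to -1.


v^2 = sum of c_i^2 * e_i^2
Positive signature terms (e_i^2 = +1): (-4)^2 + (-1)^2 + (-3)^2 + (-1)^2 = 27
Negative signature terms (e_j^2 = -1): 1^2 = 1
v^2 = 27 - 1 = 26


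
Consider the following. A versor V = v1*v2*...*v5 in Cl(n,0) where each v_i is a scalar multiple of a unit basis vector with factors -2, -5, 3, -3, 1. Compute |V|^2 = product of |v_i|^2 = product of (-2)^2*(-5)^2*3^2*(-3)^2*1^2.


Each vector v_i has |v_i|^2 = s_i^2
Squared scales: (-2)^2 = 4, (-5)^2 = 25, 3^2 = 9, (-3)^2 = 9, 1^2 = 1
|V|^2 = 4 * 25 * 9 * 9 * 1
= 8100


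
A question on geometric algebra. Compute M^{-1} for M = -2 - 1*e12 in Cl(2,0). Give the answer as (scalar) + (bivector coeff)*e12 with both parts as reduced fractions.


M = -2 - 1*e12, where e12^2 = -1.
Since M commutes with its reverse ~M = a - b*e12, M * ~M = a^2 - b^2*e12^2 = a^2 + b^2.
So M^{-1} = ~M / (a^2 + b^2) = (a - b*e12)/(a^2 + b^2).
a^2 + b^2 = 4 + 1 = 5
Scalar part = -2/5 = -2/5
Bivector coeff = 1/5 = 1/5
M^{-1} = -2/5 + 1/5*e12


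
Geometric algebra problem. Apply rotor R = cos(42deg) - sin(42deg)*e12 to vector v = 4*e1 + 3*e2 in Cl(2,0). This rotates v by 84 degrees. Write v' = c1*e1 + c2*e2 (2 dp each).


Rotor R = cos(42deg) - sin(42deg)*e12
Rotation angle theta = 2 * 42 = 84 degrees
v' = R*v*~R rotates v by theta.
cos(84deg) = 0.1045, sin(84deg) = 0.9945
v'_1 = 4*cos(84deg) - 3*sin(84deg)
= 4*0.1045 - 3*0.9945
= -2.57
v'_2 = 4*sin(84deg) + 3*cos(84deg)
= 4*0.9945 + 3*0.1045
= 4.29
v' = -2.57*e1 + 4.29*e2


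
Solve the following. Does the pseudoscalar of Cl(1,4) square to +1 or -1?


The pseudoscalar I = e1...e_n (product of all n generators) of Cl(p,q) satisfies I^2 = (-1)^(q + n(n-1)/2).
p = 1, q = 4, n = p + q = 5
n(n-1)/2 = 5 * 4 / 2 = 10
Exponent = q + n(n-1)/2 = 4 + 10 = 14
I^2 = (-1)^14 = +1


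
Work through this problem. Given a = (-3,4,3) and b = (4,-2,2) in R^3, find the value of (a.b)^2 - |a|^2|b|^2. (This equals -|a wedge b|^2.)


a . b = (-3)*4 + 4*(-2) + 3*2
= -12 + (-8) + 6 = -14
|a|^2 = (-3)^2 + 4^2 + 3^2 = 34
|b|^2 = 4^2 + (-2)^2 + 2^2 = 24
(a.b)^2 = (-14)^2 = 196
|a|^2 * |b|^2 = 34 * 24 = 816
Result = 196 - 816 = -620


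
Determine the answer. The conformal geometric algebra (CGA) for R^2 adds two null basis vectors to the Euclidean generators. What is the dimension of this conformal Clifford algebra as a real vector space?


The conformal model of R^2 uses Cl(3,1): the 2 Euclidean generators plus two extra orthogonal generators e+ (e+^2 = +1) and e- (e-^2 = -1), from which the null vectors e0, einf are built.
Number of generators m = 2 + 2 = 4.
dim Cl(p,q) = 2^m = 2^4 = 16


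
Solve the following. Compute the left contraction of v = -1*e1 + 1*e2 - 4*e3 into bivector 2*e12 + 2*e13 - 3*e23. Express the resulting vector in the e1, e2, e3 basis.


Left contraction v _| B = <vB>_1 (grade-1 part of the geometric product vB).
Using e1_|e12 = e2, e2_|e12 = -e1, e1_|e13 = e3, e3_|e13 = -e1, e2_|e23 = e3, e3_|e23 = -e2:
e1 coeff: -v2*b12 - v3*b13 = -(1)*(2) - (-4)*(2) = 6
e2 coeff: v1*b12 - v3*b23 = (-1)*(2) - (-4)*(-3) = -14
e3 coeff: v1*b13 + v2*b23 = (-1)*(2) + (1)*(-3) = -5
v _| B = 6*e1 - 14*e2 - 5*e3


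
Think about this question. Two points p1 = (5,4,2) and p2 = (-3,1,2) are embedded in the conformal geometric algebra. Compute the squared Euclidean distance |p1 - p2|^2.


p1 - p2 = (8, 3, 0)
|p1 - p2|^2 = 8^2 + 3^2 + 0^2
= 64 + 9 + 0
= 73


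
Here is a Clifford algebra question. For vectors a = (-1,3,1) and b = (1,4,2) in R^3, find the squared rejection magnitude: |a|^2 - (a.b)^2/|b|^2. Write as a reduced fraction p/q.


|a|^2 = (-1)^2 + 3^2 + 1^2 = 11
|b|^2 = 1^2 + 4^2 + 2^2 = 21
a . b = (-1)*1 + 3*4 + 1*2 = 13
(a.b)^2 = 13^2 = 169
|rej|^2 = 11 - 169/21
= (231 - 169)/21
= 62/21
In lowest terms: 62/21


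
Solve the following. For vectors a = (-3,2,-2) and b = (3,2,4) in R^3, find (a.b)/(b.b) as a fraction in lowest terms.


Projection coefficient = (a . b) / (b . b)
a . b = (-3)*3 + 2*2 + (-2)*4
= -9 + 4 + (-8) = -13
b . b = 3^2 + 2^2 + 4^2
= 9 + 4 + 16 = 29
Coefficient = -13/29
In lowest terms: -13/29


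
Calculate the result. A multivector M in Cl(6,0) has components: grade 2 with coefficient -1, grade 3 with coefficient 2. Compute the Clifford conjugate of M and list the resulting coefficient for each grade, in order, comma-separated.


Clifford conjugate sign for grade k: (-1)^(k(k+1)/2)
Grade 2: (-1)^(2*3/2) = (-1)^3 = -1, coeff -1 -> 1
Grade 3: (-1)^(3*4/2) = (-1)^6 = 1, coeff 2 -> 2
Conjugated coefficients: 1, 2


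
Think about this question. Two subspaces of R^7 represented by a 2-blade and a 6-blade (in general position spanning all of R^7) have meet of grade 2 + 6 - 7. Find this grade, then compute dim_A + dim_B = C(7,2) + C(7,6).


Meet grade = grade(A) + grade(B) - n
= 2 + 6 - 7 = 1
C(7,2) = 21
C(7,6) = 7
dim_A + dim_B = 21 + 7 = 28


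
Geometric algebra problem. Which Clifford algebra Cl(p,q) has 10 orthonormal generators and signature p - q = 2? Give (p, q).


We need p + q = 10 and p - q = 2.
Adding: 2p = 10 + 2 = 12, so p = 6.
Then q = 10 - 6 = 4.
(p, q) = (6, 4)


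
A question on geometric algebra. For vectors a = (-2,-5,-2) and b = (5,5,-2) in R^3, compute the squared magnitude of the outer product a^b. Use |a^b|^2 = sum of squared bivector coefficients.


a wedge b = (a1*b2 - a2*b1)*e12 + (a1*b3 - a3*b1)*e13 + (a2*b3 - a3*b2)*e23
e12 coeff: (-2)*5 - (-5)*5 = -10 - (-25) = 15
e13 coeff: (-2)*(-2) - (-2)*5 = 4 - (-10) = 14
e23 coeff: (-5)*(-2) - (-2)*5 = 10 - (-10) = 20
|a wedge b|^2 = 15^2 + 14^2 + 20^2
= 225 + 196 + 400
= 821


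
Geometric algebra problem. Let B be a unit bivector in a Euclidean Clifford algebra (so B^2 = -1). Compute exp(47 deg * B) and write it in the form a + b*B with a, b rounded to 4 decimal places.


For a unit bivector B with B^2 = -1, the exponential series gives
e^(theta*B) = cos(theta) + sin(theta)*B (the GA analogue of Euler's formula).
theta = 47 degrees = 0.820305 rad
cos(47 deg) = 0.6820
sin(47 deg) = 0.7314
exp(theta*B) = 0.6820 + 0.7314*B


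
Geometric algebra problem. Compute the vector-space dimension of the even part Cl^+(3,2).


Even subalgebra dimension = 2^(n-1)
n = 3 + 2 = 5
2^(5 - 1) = 2^4 = 16
Verification: sum of C(5,k) for even k = 1 + 10 + 5 = 16
Result = 16


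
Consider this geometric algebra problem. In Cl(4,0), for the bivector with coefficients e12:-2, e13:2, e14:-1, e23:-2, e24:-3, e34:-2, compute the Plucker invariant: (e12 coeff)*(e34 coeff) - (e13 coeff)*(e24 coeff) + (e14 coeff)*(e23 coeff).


Plucker relation: af - be + cd
a*f = (-2)*(-2) = 4
b*e = 2*(-3) = -6
c*d = (-1)*(-2) = 2
af - be + cd = 4 - (-6) + 2
= 12


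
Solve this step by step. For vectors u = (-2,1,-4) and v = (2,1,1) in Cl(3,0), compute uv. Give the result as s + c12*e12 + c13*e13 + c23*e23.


In Cl(3,0): e_i^2 = 1, e_ie_j = -e_je_i for i != j.
Scalar part = u . v = (-2)*2 + 1*1 + (-4)*1
= -4 + 1 + (-4) = -7
e12 coeff = (-2)*1 - 1*2 = -2 - 2 = -4
e13 coeff = (-2)*1 - (-4)*2 = -2 - (-8) = 6
e23 coeff = 1*1 - (-4)*1 = 1 - (-4) = 5
uv = -7 - 4*e12 + 6*e13 + 5*e23


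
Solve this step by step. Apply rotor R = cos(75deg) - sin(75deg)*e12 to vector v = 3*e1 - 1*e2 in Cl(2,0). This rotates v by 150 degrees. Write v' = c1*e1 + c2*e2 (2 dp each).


Rotor R = cos(75deg) - sin(75deg)*e12
Rotation angle theta = 2 * 75 = 150 degrees
v' = R*v*~R rotates v by theta.
cos(150deg) = -0.8660, sin(150deg) = 0.5000
v'_1 = 3*cos(150deg) - (-1)*sin(150deg)
= 3*(-0.8660) - (-1)*0.5000
= -2.10
v'_2 = 3*sin(150deg) + (-1)*cos(150deg)
= 3*0.5000 + (-1)*(-0.8660)
= 2.37
v' = -2.10*e1 + 2.37*e2


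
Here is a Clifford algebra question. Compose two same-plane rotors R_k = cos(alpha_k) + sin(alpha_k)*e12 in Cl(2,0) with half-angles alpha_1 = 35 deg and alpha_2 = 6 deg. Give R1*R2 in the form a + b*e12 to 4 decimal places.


Same-plane rotors commute and their half-angles add:
R1*R2 = cos(a1 + a2) + sin(a1 + a2)*e12.
a1 + a2 = 35 + 6 = 41 deg
cos(41 deg) = 0.7547
sin(41 deg) = 0.6561
R1*R2 = 0.7547 + 0.6561*e12


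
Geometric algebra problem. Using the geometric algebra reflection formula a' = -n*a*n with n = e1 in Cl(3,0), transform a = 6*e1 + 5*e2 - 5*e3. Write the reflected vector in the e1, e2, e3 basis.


Reflection formula: a' = -n*a*n, with n = e1 (unit vector, n^2 = 1).
For reflection through hyperplane perp to e1:
The component along e1 flips sign, others stay.
a = (6, 5, -5)
a' = (-6, 5, -5)
a' = -6*e1 + 5*e2 - 5*e3


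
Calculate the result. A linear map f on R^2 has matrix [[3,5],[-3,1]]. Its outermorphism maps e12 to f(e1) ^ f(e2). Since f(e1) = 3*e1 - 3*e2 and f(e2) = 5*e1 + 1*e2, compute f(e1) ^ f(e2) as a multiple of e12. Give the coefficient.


The outermorphism of a linear map f sends e1^e2 to f(e1)^f(e2).
f(e1) = 3*e1 - 3*e2
f(e2) = 5*e1 + 1*e2
f(e1) ^ f(e2) = (3*e1 - 3*e2) ^ (5*e1 + 1*e2)
= 3*1*e12 + (-3)*5*e21
= (3 - (-15))*e12
= 18*e12
Coefficient = 18


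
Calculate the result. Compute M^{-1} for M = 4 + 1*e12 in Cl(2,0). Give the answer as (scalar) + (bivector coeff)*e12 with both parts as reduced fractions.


M = 4 + 1*e12, where e12^2 = -1.
Since M commutes with its reverse ~M = a - b*e12, M * ~M = a^2 - b^2*e12^2 = a^2 + b^2.
So M^{-1} = ~M / (a^2 + b^2) = (a - b*e12)/(a^2 + b^2).
a^2 + b^2 = 16 + 1 = 17
Scalar part = 4/17 = 4/17
Bivector coeff = -1/17 = -1/17
M^{-1} = 4/17 - 1/17*e12


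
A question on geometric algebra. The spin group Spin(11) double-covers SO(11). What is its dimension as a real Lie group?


Spin(n) double-covers SO(n); both have Lie algebra so(n) of dimension n(n-1)/2.
n = 11
n(n-1) = 11 * 10 = 110
dim Spin(11) = 110/2 = 55


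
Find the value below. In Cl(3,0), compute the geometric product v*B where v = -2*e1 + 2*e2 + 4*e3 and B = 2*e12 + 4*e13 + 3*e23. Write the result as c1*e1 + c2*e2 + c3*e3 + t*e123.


vB has grade-1 (vector) and grade-3 (trivector) parts: vB = (v _| B) + (v ^ B).
Vector part <vB>_1:
  e1: -v2*b12 - v3*b13 = -(2)*(2) - (4)*(4) = -20
  e2: v1*b12 - v3*b23 = (-2)*(2) - (4)*(3) = -16
  e3: v1*b13 + v2*b23 = (-2)*(4) + (2)*(3) = -2
Trivector part <vB>_3:
  e123: v1*b23 - v2*b13 + v3*b12 = (-2)*(3) - (2)*(4) + (4)*(2) = -6
vB = -20*e1 - 16*e2 - 2*e3 - 6*e123


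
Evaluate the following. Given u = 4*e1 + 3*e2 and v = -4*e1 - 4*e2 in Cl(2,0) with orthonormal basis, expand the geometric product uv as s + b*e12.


Expand: (4*e1 + 3*e2)(-4*e1 - 4*e2)
= 4*(-4)*e1e1 + 4*(-4)*e1e2 + 3*(-4)*e2e1 + 3*(-4)*e2e2
Using e1^2 = e2^2 = 1, e2e1 = -e1e2:
Scalar part s = 4*(-4) + 3*(-4) = -16 + (-12) = -28
Bivector part b = 4*(-4) - 3*(-4) = -16 - (-12) = -4
uv = -28 - 4*e12


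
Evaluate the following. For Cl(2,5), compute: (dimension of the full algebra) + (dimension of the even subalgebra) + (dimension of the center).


n = 2 + 5 = 7
Total dim = 2^7 = 128
Even subalgebra dim = 2^6 = 64
n is odd, so center dim = 2
Sum = 128 + 64 + 2 = 194


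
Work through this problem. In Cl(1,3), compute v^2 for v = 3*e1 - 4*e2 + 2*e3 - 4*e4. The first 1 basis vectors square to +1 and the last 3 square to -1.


v^2 = sum of c_i^2 * e_i^2
Positive signature terms (e_i^2 = +1): 3^2 = 9
Negative signature terms (e_j^2 = -1): (-4)^2 + 2^2 + (-4)^2 = 36
v^2 = 9 - 36 = -27


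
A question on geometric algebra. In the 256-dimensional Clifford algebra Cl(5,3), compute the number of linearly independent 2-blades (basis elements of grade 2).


Number of grade-k basis blades in Cl(p,q) with n = p + q is C(n, k).
n = 5 + 3 = 8
C(8, 2) = 8! / (2! * 6!)
= 40320 / (2 * 720)
= 28


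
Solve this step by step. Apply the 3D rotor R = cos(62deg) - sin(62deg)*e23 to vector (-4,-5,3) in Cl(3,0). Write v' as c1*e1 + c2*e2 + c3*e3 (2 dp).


Rotor R = cos(62deg) - sin(62deg)*e23
Rotation angle theta = 2 * 62 = 124 degrees in the e23 plane (e2 -> e3).
The component perpendicular to the plane (e1) is invariant: v'_1 = v1 = -4.00
cos(124deg) = -0.5592, sin(124deg) = 0.8290
v'_2 = v2*cos(theta) - v3*sin(theta) = -5*(-0.5592) - 3*0.8290 = 0.31
v'_3 = v2*sin(theta) + v3*cos(theta) = -5*0.8290 + 3*(-0.5592) = -5.82
v' = -4.00*e1 + 0.31*e2 - 5.82*e3


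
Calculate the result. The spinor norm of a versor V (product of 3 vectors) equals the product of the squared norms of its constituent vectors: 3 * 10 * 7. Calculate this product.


Spinor norm N(V) = |v1|^2 * |v2|^2 * ... * |v3|^2
= 3 * 10 * 7
Running product: 3, 30, 210
N(V) = 210


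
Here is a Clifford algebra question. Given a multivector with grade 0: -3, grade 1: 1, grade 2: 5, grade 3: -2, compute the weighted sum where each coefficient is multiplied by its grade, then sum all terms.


Grade-weighted sum = sum of grade_k * coefficient_k
0*(-3) = 0
1*1 = 1
2*5 = 10
3*(-2) = -6
Total = 0 + 1 + 10 + (-6) = 5


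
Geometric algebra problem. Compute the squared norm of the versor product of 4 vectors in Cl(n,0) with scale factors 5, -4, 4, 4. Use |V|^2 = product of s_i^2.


Each vector v_i has |v_i|^2 = s_i^2
Squared scales: 5^2 = 25, (-4)^2 = 16, 4^2 = 16, 4^2 = 16
|V|^2 = 25 * 16 * 16 * 16
= 102400


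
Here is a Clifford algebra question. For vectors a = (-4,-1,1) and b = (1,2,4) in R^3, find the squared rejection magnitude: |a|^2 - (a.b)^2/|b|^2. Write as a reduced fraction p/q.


|a|^2 = (-4)^2 + (-1)^2 + 1^2 = 18
|b|^2 = 1^2 + 2^2 + 4^2 = 21
a . b = (-4)*1 + (-1)*2 + 1*4 = -2
(a.b)^2 = (-2)^2 = 4
|rej|^2 = 18 - 4/21
= (378 - 4)/21
= 374/21
In lowest terms: 374/21


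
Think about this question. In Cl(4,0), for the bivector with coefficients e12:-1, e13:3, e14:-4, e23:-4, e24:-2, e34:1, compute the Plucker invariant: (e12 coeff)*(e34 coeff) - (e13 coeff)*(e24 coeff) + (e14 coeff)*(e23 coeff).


Plucker relation: af - be + cd
a*f = (-1)*1 = -1
b*e = 3*(-2) = -6
c*d = (-4)*(-4) = 16
af - be + cd = -1 - (-6) + 16
= 21


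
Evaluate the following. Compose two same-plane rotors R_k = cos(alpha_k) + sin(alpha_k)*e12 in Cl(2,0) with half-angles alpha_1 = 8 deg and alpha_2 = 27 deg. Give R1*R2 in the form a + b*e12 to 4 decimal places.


Same-plane rotors commute and their half-angles add:
R1*R2 = cos(a1 + a2) + sin(a1 + a2)*e12.
a1 + a2 = 8 + 27 = 35 deg
cos(35 deg) = 0.8192
sin(35 deg) = 0.5736
R1*R2 = 0.8192 + 0.5736*e12


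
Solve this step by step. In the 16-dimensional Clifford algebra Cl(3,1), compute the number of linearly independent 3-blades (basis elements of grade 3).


Number of grade-k basis blades in Cl(p,q) with n = p + q is C(n, k).
n = 3 + 1 = 4
C(4, 3) = 4! / (3! * 1!)
= 24 / (6 * 1)
= 4


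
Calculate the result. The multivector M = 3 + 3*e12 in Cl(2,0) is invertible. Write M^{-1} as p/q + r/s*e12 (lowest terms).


M = 3 + 3*e12, where e12^2 = -1.
Since M commutes with its reverse ~M = a - b*e12, M * ~M = a^2 - b^2*e12^2 = a^2 + b^2.
So M^{-1} = ~M / (a^2 + b^2) = (a - b*e12)/(a^2 + b^2).
a^2 + b^2 = 9 + 9 = 18
Scalar part = 3/18 = 1/6
Bivector coeff = -3/18 = -1/6
M^{-1} = 1/6 - 1/6*e12


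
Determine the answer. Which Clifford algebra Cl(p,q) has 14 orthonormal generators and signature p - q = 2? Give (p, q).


We need p + q = 14 and p - q = 2.
Adding: 2p = 14 + 2 = 16, so p = 8.
Then q = 14 - 8 = 6.
(p, q) = (8, 6)


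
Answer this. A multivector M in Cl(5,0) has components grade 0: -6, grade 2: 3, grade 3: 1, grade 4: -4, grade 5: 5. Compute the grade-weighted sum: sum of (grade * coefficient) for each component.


Grade-weighted sum = sum of grade_k * coefficient_k
0*(-6) = 0
2*3 = 6
3*1 = 3
4*(-4) = -16
5*5 = 25
Total = 0 + 6 + 3 + (-16) + 25 = 18


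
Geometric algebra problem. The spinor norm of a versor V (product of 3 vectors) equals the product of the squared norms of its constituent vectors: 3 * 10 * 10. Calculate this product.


Spinor norm N(V) = |v1|^2 * |v2|^2 * ... * |v3|^2
= 3 * 10 * 10
Running product: 3, 30, 300
N(V) = 300


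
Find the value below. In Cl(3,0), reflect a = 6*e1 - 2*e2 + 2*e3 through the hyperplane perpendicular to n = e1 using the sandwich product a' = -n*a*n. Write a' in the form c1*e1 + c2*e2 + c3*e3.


Reflection formula: a' = -n*a*n, with n = e1 (unit vector, n^2 = 1).
For reflection through hyperplane perp to e1:
The component along e1 flips sign, others stay.
a = (6, -2, 2)
a' = (-6, -2, 2)
a' = -6*e1 - 2*e2 + 2*e3


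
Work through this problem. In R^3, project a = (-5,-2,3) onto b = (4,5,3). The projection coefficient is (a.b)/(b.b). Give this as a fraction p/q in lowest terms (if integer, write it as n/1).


Projection coefficient = (a . b) / (b . b)
a . b = (-5)*4 + (-2)*5 + 3*3
= -20 + (-10) + 9 = -21
b . b = 4^2 + 5^2 + 3^2
= 16 + 25 + 9 = 50
Coefficient = -21/50
In lowest terms: -21/50


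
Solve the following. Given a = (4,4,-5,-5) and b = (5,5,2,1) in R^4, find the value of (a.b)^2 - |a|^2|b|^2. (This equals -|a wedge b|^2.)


a . b = 4*5 + 4*5 + (-5)*2 + (-5)*1
= 20 + 20 + (-10) + (-5) = 25
|a|^2 = 4^2 + 4^2 + (-5)^2 + (-5)^2 = 82
|b|^2 = 5^2 + 5^2 + 2^2 + 1^2 = 55
(a.b)^2 = 25^2 = 625
|a|^2 * |b|^2 = 82 * 55 = 4510
Result = 625 - 4510 = -3885


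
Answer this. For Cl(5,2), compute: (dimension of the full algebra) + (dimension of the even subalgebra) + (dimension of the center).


n = 5 + 2 = 7
Total dim = 2^7 = 128
Even subalgebra dim = 2^6 = 64
n is odd, so center dim = 2
Sum = 128 + 64 + 2 = 194


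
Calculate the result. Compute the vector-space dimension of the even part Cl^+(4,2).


Even subalgebra dimension = 2^(n-1)
n = 4 + 2 = 6
2^(6 - 1) = 2^5 = 32
Verification: sum of C(6,k) for even k = 1 + 15 + 15 + 1 = 32
Result = 32


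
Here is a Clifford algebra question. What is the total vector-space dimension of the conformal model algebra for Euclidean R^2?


The conformal model of R^2 uses Cl(3,1): the 2 Euclidean generators plus two extra orthogonal generators e+ (e+^2 = +1) and e- (e-^2 = -1), from which the null vectors e0, einf are built.
Number of generators m = 2 + 2 = 4.
dim Cl(p,q) = 2^m = 2^4 = 16


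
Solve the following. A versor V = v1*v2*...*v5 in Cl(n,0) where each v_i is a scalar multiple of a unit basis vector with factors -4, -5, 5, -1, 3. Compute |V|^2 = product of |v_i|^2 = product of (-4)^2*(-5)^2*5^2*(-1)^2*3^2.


Each vector v_i has |v_i|^2 = s_i^2
Squared scales: (-4)^2 = 16, (-5)^2 = 25, 5^2 = 25, (-1)^2 = 1, 3^2 = 9
|V|^2 = 16 * 25 * 25 * 1 * 9
= 90000


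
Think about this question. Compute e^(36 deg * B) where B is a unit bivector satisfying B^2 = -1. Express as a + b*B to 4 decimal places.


For a unit bivector B with B^2 = -1, the exponential series gives
e^(theta*B) = cos(theta) + sin(theta)*B (the GA analogue of Euler's formula).
theta = 36 degrees = 0.628319 rad
cos(36 deg) = 0.8090
sin(36 deg) = 0.5878
exp(theta*B) = 0.8090 + 0.5878*B


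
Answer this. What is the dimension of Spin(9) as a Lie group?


Spin(n) double-covers SO(n); both have Lie algebra so(n) of dimension n(n-1)/2.
n = 9
n(n-1) = 9 * 8 = 72
dim Spin(9) = 72/2 = 36


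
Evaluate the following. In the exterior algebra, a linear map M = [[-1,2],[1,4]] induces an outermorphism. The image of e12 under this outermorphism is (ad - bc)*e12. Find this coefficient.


The outermorphism of a linear map f sends e1^e2 to f(e1)^f(e2).
f(e1) = -1*e1 + 1*e2
f(e2) = 2*e1 + 4*e2
f(e1) ^ f(e2) = (-1*e1 + 1*e2) ^ (2*e1 + 4*e2)
= (-1)*4*e12 + 1*2*e21
= (-4 - 2)*e12
= -6*e12
Coefficient = -6


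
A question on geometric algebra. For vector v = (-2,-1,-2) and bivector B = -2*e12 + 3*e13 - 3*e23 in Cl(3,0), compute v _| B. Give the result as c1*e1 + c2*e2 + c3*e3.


Left contraction v _| B = <vB>_1 (grade-1 part of the geometric product vB).
Using e1_|e12 = e2, e2_|e12 = -e1, e1_|e13 = e3, e3_|e13 = -e1, e2_|e23 = e3, e3_|e23 = -e2:
e1 coeff: -v2*b12 - v3*b13 = -(-1)*(-2) - (-2)*(3) = 4
e2 coeff: v1*b12 - v3*b23 = (-2)*(-2) - (-2)*(-3) = -2
e3 coeff: v1*b13 + v2*b23 = (-2)*(3) + (-1)*(-3) = -3
v _| B = 4*e1 - 2*e2 - 3*e3


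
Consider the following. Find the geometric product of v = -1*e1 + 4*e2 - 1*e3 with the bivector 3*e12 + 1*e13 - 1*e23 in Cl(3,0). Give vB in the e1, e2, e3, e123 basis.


vB has grade-1 (vector) and grade-3 (trivector) parts: vB = (v _| B) + (v ^ B).
Vector part <vB>_1:
  e1: -v2*b12 - v3*b13 = -(4)*(3) - (-1)*(1) = -11
  e2: v1*b12 - v3*b23 = (-1)*(3) - (-1)*(-1) = -4
  e3: v1*b13 + v2*b23 = (-1)*(1) + (4)*(-1) = -5
Trivector part <vB>_3:
  e123: v1*b23 - v2*b13 + v3*b12 = (-1)*(-1) - (4)*(1) + (-1)*(3) = -6
vB = -11*e1 - 4*e2 - 5*e3 - 6*e123


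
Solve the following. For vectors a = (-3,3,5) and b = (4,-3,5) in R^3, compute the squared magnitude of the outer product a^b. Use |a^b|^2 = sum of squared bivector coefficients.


a wedge b = (a1*b2 - a2*b1)*e12 + (a1*b3 - a3*b1)*e13 + (a2*b3 - a3*b2)*e23
e12 coeff: (-3)*(-3) - 3*4 = 9 - 12 = -3
e13 coeff: (-3)*5 - 5*4 = -15 - 20 = -35
e23 coeff: 3*5 - 5*(-3) = 15 - (-15) = 30
|a wedge b|^2 = (-3)^2 + (-35)^2 + 30^2
= 9 + 1225 + 900
= 2134


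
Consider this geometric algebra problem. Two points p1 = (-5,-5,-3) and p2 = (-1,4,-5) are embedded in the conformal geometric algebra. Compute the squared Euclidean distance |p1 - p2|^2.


p1 - p2 = (-4, -9, 2)
|p1 - p2|^2 = (-4)^2 + (-9)^2 + 2^2
= 16 + 81 + 4
= 101


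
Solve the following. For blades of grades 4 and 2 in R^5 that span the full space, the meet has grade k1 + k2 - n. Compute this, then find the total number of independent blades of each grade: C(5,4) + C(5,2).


Meet grade = grade(A) + grade(B) - n
= 4 + 2 - 5 = 1
C(5,4) = 5
C(5,2) = 10
dim_A + dim_B = 5 + 10 = 15


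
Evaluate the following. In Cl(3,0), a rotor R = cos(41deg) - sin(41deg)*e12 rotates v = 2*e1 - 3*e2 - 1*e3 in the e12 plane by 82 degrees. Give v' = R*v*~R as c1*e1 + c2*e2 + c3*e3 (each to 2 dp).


Rotor R = cos(41deg) - sin(41deg)*e12
Rotation angle theta = 2 * 41 = 82 degrees in the e12 plane (e1 -> e2).
The component perpendicular to the plane (e3) is invariant: v'_3 = v3 = -1.00
cos(82deg) = 0.1392, sin(82deg) = 0.9903
v'_1 = v1*cos(theta) - v2*sin(theta) = 2*0.1392 - (-3)*0.9903 = 3.25
v'_2 = v1*sin(theta) + v2*cos(theta) = 2*0.9903 + (-3)*0.1392 = 1.56
v' = 3.25*e1 + 1.56*e2 - 1.00*e3


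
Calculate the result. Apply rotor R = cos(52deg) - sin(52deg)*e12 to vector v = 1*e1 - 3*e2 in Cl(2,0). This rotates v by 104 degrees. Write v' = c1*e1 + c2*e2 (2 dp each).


Rotor R = cos(52deg) - sin(52deg)*e12
Rotation angle theta = 2 * 52 = 104 degrees
v' = R*v*~R rotates v by theta.
cos(104deg) = -0.2419, sin(104deg) = 0.9703
v'_1 = 1*cos(104deg) - (-3)*sin(104deg)
= 1*(-0.2419) - (-3)*0.9703
= 2.67
v'_2 = 1*sin(104deg) + (-3)*cos(104deg)
= 1*0.9703 + (-3)*(-0.2419)
= 1.70
v' = 2.67*e1 + 1.70*e2


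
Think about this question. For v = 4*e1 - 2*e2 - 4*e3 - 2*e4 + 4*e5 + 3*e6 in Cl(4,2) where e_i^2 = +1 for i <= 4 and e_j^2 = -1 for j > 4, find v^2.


v^2 = sum of c_i^2 * e_i^2
Positive signature terms (e_i^2 = +1): 4^2 + (-2)^2 + (-4)^2 + (-2)^2 = 40
Negative signature terms (e_j^2 = -1): 4^2 + 3^2 = 25
v^2 = 40 - 25 = 15


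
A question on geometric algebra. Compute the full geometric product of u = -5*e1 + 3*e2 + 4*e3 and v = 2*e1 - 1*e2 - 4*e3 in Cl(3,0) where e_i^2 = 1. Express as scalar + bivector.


In Cl(3,0): e_i^2 = 1, e_ie_j = -e_je_i for i != j.
Scalar part = u . v = (-5)*2 + 3*(-1) + 4*(-4)
= -10 + (-3) + (-16) = -29
e12 coeff = (-5)*(-1) - 3*2 = 5 - 6 = -1
e13 coeff = (-5)*(-4) - 4*2 = 20 - 8 = 12
e23 coeff = 3*(-4) - 4*(-1) = -12 - (-4) = -8
uv = -29 - 1*e12 + 12*e13 - 8*e23


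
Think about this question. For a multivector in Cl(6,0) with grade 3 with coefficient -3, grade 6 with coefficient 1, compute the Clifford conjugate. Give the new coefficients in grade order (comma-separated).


Clifford conjugate sign for grade k: (-1)^(k(k+1)/2)
Grade 3: (-1)^(3*4/2) = (-1)^6 = 1, coeff -3 -> -3
Grade 6: (-1)^(6*7/2) = (-1)^21 = -1, coeff 1 -> -1
Conjugated coefficients: -3, -1


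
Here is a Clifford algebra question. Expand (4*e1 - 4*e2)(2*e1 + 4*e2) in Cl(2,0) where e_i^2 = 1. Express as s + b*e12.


Expand: (4*e1 - 4*e2)(2*e1 + 4*e2)
= 4*2*e1e1 + 4*4*e1e2 + (-4)*2*e2e1 + (-4)*4*e2e2
Using e1^2 = e2^2 = 1, e2e1 = -e1e2:
Scalar part s = 4*2 + (-4)*4 = 8 + (-16) = -8
Bivector part b = 4*4 - (-4)*2 = 16 - (-8) = 24
uv = -8 + 24*e12


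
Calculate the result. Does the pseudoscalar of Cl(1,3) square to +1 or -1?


The pseudoscalar I = e1...e_n (product of all n generators) of Cl(p,q) satisfies I^2 = (-1)^(q + n(n-1)/2).
p = 1, q = 3, n = p + q = 4
n(n-1)/2 = 4 * 3 / 2 = 6
Exponent = q + n(n-1)/2 = 3 + 6 = 9
I^2 = (-1)^9 = -1


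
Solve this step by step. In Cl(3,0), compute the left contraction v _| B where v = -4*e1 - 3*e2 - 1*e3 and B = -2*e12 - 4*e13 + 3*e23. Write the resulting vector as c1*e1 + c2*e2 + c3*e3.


Left contraction v _| B = <vB>_1 (grade-1 part of the geometric product vB).
Using e1_|e12 = e2, e2_|e12 = -e1, e1_|e13 = e3, e3_|e13 = -e1, e2_|e23 = e3, e3_|e23 = -e2:
e1 coeff: -v2*b12 - v3*b13 = -(-3)*(-2) - (-1)*(-4) = -10
e2 coeff: v1*b12 - v3*b23 = (-4)*(-2) - (-1)*(3) = 11
e3 coeff: v1*b13 + v2*b23 = (-4)*(-4) + (-3)*(3) = 7
v _| B = -10*e1 + 11*e2 + 7*e3


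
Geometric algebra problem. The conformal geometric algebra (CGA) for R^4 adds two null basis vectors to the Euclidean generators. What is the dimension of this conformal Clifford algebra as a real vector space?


The conformal model of R^4 uses Cl(5,1): the 4 Euclidean generators plus two extra orthogonal generators e+ (e+^2 = +1) and e- (e-^2 = -1), from which the null vectors e0, einf are built.
Number of generators m = 4 + 2 = 6.
dim Cl(p,q) = 2^m = 2^6 = 64


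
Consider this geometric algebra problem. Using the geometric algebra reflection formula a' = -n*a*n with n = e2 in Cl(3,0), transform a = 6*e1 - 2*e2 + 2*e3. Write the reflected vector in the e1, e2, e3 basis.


Reflection formula: a' = -n*a*n, with n = e2 (unit vector, n^2 = 1).
For reflection through hyperplane perp to e2:
The component along e2 flips sign, others stay.
a = (6, -2, 2)
a' = (6, 2, 2)
a' = 6*e1 + 2*e2 + 2*e3


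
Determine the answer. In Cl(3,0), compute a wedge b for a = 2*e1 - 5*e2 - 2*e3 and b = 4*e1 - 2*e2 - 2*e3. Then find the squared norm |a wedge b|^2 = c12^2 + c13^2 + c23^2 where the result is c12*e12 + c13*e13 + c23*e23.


a wedge b = (a1*b2 - a2*b1)*e12 + (a1*b3 - a3*b1)*e13 + (a2*b3 - a3*b2)*e23
e12 coeff: 2*(-2) - (-5)*4 = -4 - (-20) = 16
e13 coeff: 2*(-2) - (-2)*4 = -4 - (-8) = 4
e23 coeff: (-5)*(-2) - (-2)*(-2) = 10 - 4 = 6
|a wedge b|^2 = 16^2 + 4^2 + 6^2
= 256 + 16 + 36
= 308


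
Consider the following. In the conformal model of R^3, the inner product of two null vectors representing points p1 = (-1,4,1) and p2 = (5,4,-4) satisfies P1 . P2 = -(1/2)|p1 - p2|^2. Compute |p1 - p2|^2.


p1 - p2 = (-6, 0, 5)
|p1 - p2|^2 = (-6)^2 + 0^2 + 5^2
= 36 + 0 + 25
= 61


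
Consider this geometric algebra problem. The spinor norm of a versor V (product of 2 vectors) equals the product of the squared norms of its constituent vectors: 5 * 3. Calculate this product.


Spinor norm N(V) = |v1|^2 * |v2|^2 * ... * |v2|^2
= 5 * 3
Running product: 5, 15
N(V) = 15


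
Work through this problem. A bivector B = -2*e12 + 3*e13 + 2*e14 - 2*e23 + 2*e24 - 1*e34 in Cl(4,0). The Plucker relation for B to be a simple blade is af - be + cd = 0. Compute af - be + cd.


Plucker relation: af - be + cd
a*f = (-2)*(-1) = 2
b*e = 3*2 = 6
c*d = 2*(-2) = -4
af - be + cd = 2 - 6 + (-4)
= -8


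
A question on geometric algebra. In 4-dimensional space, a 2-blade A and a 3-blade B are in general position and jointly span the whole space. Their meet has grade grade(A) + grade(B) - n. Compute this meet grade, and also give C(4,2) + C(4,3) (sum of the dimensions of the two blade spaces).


Meet grade = grade(A) + grade(B) - n
= 2 + 3 - 4 = 1
C(4,2) = 6
C(4,3) = 4
dim_A + dim_B = 6 + 4 = 10


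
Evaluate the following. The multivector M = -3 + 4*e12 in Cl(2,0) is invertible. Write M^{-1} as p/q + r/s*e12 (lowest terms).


M = -3 + 4*e12, where e12^2 = -1.
Since M commutes with its reverse ~M = a - b*e12, M * ~M = a^2 - b^2*e12^2 = a^2 + b^2.
So M^{-1} = ~M / (a^2 + b^2) = (a - b*e12)/(a^2 + b^2).
a^2 + b^2 = 9 + 16 = 25
Scalar part = -3/25 = -3/25
Bivector coeff = -4/25 = -4/25
M^{-1} = -3/25 - 4/25*e12


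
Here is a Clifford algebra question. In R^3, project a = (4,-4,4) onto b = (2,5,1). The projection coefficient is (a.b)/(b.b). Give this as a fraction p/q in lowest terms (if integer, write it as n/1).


Projection coefficient = (a . b) / (b . b)
a . b = 4*2 + (-4)*5 + 4*1
= 8 + (-20) + 4 = -8
b . b = 2^2 + 5^2 + 1^2
= 4 + 25 + 1 = 30
Coefficient = -8/30
In lowest terms: -4/15


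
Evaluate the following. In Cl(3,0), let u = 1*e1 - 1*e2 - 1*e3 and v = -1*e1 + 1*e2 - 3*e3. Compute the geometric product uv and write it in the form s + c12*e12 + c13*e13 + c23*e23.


In Cl(3,0): e_i^2 = 1, e_ie_j = -e_je_i for i != j.
Scalar part = u . v = 1*(-1) + (-1)*1 + (-1)*(-3)
= -1 + (-1) + 3 = 1
e12 coeff = 1*1 - (-1)*(-1) = 1 - 1 = 0
e13 coeff = 1*(-3) - (-1)*(-1) = -3 - 1 = -4
e23 coeff = (-1)*(-3) - (-1)*1 = 3 - (-1) = 4
uv = 1 + 0*e12 - 4*e13 + 4*e23


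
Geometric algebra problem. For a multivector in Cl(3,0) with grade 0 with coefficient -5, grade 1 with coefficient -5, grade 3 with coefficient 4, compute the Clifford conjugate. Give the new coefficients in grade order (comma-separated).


Clifford conjugate sign for grade k: (-1)^(k(k+1)/2)
Grade 0: (-1)^(0*1/2) = (-1)^0 = 1, coeff -5 -> -5
Grade 1: (-1)^(1*2/2) = (-1)^1 = -1, coeff -5 -> 5
Grade 3: (-1)^(3*4/2) = (-1)^6 = 1, coeff 4 -> 4
Conjugated coefficients: -5, 5, 4


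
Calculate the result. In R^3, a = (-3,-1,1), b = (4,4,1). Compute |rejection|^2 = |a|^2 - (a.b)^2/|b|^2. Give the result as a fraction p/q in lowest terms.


|a|^2 = (-3)^2 + (-1)^2 + 1^2 = 11
|b|^2 = 4^2 + 4^2 + 1^2 = 33
a . b = (-3)*4 + (-1)*4 + 1*1 = -15
(a.b)^2 = (-15)^2 = 225
|rej|^2 = 11 - 225/33
= (363 - 225)/33
= 138/33
In lowest terms: 46/11


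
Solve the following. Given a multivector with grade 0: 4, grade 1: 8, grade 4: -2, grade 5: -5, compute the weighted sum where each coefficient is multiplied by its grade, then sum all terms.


Grade-weighted sum = sum of grade_k * coefficient_k
0*4 = 0
1*8 = 8
4*(-2) = -8
5*(-5) = -25
Total = 0 + 8 + (-8) + (-25) = -25


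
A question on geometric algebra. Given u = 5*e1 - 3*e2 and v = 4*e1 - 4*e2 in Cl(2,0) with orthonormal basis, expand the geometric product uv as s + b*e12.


Expand: (5*e1 - 3*e2)(4*e1 - 4*e2)
= 5*4*e1e1 + 5*(-4)*e1e2 + (-3)*4*e2e1 + (-3)*(-4)*e2e2
Using e1^2 = e2^2 = 1, e2e1 = -e1e2:
Scalar part s = 5*4 + (-3)*(-4) = 20 + 12 = 32
Bivector part b = 5*(-4) - (-3)*4 = -20 - (-12) = -8
uv = 32 - 8*e12


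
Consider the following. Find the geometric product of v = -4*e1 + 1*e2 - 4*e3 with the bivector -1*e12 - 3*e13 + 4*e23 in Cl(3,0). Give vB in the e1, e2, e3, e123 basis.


vB has grade-1 (vector) and grade-3 (trivector) parts: vB = (v _| B) + (v ^ B).
Vector part <vB>_1:
  e1: -v2*b12 - v3*b13 = -(1)*(-1) - (-4)*(-3) = -11
  e2: v1*b12 - v3*b23 = (-4)*(-1) - (-4)*(4) = 20
  e3: v1*b13 + v2*b23 = (-4)*(-3) + (1)*(4) = 16
Trivector part <vB>_3:
  e123: v1*b23 - v2*b13 + v3*b12 = (-4)*(4) - (1)*(-3) + (-4)*(-1) = -9
vB = -11*e1 + 20*e2 + 16*e3 - 9*e123


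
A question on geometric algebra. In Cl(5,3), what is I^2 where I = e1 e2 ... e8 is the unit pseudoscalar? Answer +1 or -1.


The pseudoscalar I = e1...e_n (product of all n generators) of Cl(p,q) satisfies I^2 = (-1)^(q + n(n-1)/2).
p = 5, q = 3, n = p + q = 8
n(n-1)/2 = 8 * 7 / 2 = 28
Exponent = q + n(n-1)/2 = 3 + 28 = 31
I^2 = (-1)^31 = -1


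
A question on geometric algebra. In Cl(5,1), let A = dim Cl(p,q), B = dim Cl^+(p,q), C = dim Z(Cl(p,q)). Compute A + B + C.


n = 5 + 1 = 6
Total dim = 2^6 = 64
Even subalgebra dim = 2^5 = 32
n is even, so center dim = 1
Sum = 64 + 32 + 1 = 97


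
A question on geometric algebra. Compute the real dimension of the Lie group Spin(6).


Spin(n) double-covers SO(n); both have Lie algebra so(n) of dimension n(n-1)/2.
n = 6
n(n-1) = 6 * 5 = 30
dim Spin(6) = 30/2 = 15


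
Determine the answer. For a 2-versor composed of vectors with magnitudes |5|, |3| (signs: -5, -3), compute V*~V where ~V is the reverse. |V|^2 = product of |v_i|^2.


Each vector v_i has |v_i|^2 = s_i^2
Squared scales: (-5)^2 = 25, (-3)^2 = 9
|V|^2 = 25 * 9
= 225


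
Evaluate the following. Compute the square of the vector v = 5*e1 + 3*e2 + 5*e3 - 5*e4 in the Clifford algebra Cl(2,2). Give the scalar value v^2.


v^2 = sum of c_i^2 * e_i^2
Positive signature terms (e_i^2 = +1): 5^2 + 3^2 = 34
Negative signature terms (e_j^2 = -1): 5^2 + (-5)^2 = 50
v^2 = 34 - 50 = -16
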